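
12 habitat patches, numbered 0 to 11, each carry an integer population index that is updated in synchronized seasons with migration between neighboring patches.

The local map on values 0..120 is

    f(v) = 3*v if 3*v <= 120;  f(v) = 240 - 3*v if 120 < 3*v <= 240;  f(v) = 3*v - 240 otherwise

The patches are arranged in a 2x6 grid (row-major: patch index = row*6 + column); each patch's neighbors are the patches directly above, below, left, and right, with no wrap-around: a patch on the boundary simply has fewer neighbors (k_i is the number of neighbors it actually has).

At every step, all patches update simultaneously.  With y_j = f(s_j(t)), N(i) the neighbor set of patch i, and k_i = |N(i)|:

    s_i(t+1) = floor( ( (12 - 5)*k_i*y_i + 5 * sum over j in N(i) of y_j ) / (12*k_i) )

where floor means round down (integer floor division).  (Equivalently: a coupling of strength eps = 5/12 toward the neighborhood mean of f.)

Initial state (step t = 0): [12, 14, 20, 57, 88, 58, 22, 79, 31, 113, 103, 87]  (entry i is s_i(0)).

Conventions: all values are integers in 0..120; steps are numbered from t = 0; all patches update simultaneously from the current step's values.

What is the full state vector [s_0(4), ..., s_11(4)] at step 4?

Answer: [35, 50, 12, 15, 72, 51, 68, 76, 22, 22, 84, 61]

Derivation:
t=0: [12, 14, 20, 57, 88, 58, 22, 79, 31, 113, 103, 87]
t=1: [43, 38, 63, 65, 42, 47, 46, 29, 76, 89, 60, 40]
t=2: [109, 101, 53, 52, 94, 106, 100, 82, 29, 32, 71, 103]
t=3: [76, 60, 79, 79, 50, 68, 54, 32, 76, 83, 44, 62]
t=4: [35, 50, 12, 15, 72, 51, 68, 76, 22, 22, 84, 61]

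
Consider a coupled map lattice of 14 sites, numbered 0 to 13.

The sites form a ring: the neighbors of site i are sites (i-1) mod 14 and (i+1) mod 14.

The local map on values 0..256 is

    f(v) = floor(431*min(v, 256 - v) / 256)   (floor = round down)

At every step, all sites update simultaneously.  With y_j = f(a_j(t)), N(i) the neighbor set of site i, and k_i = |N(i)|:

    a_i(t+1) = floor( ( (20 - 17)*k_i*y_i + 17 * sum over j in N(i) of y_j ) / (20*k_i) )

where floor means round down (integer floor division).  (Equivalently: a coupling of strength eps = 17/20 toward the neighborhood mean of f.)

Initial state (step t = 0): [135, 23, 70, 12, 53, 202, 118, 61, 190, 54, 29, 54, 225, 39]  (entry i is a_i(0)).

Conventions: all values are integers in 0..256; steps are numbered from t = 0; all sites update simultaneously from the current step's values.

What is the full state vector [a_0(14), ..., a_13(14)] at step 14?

Simulating step by step:
t=0: [135, 23, 70, 12, 53, 202, 118, 61, 190, 54, 29, 54, 225, 39]
t=1: [74, 141, 42, 90, 60, 135, 111, 146, 98, 81, 83, 56, 73, 118]
t=2: [184, 111, 156, 95, 165, 152, 192, 176, 161, 149, 118, 125, 142, 134]
t=3: [184, 150, 171, 160, 164, 136, 147, 133, 157, 178, 195, 196, 205, 163]
t=4: [160, 138, 165, 150, 177, 173, 201, 179, 168, 133, 113, 94, 121, 110]
t=5: [186, 163, 182, 148, 154, 116, 127, 121, 165, 174, 183, 190, 176, 182]
t=6: [136, 125, 161, 152, 185, 192, 201, 186, 167, 137, 124, 125, 119, 125]
t=7: [208, 184, 187, 144, 137, 105, 109, 119, 157, 181, 205, 204, 208, 202]
t=8: [101, 101, 148, 162, 184, 189, 187, 178, 163, 125, 103, 83, 87, 81]
t=9: [155, 174, 166, 152, 132, 117, 120, 135, 168, 171, 174, 156, 138, 154]
t=10: [156, 157, 155, 178, 188, 203, 199, 179, 169, 143, 152, 168, 173, 182]
t=11: [148, 168, 151, 140, 110, 102, 106, 121, 157, 164, 169, 155, 136, 149]
t=12: [166, 173, 172, 182, 183, 179, 185, 176, 176, 155, 159, 173, 179, 189]
t=13: [129, 144, 132, 130, 125, 121, 129, 127, 149, 151, 155, 144, 126, 135]
t=14: [198, 207, 201, 209, 207, 210, 208, 198, 192, 175, 180, 190, 197, 211]

Answer: [198, 207, 201, 209, 207, 210, 208, 198, 192, 175, 180, 190, 197, 211]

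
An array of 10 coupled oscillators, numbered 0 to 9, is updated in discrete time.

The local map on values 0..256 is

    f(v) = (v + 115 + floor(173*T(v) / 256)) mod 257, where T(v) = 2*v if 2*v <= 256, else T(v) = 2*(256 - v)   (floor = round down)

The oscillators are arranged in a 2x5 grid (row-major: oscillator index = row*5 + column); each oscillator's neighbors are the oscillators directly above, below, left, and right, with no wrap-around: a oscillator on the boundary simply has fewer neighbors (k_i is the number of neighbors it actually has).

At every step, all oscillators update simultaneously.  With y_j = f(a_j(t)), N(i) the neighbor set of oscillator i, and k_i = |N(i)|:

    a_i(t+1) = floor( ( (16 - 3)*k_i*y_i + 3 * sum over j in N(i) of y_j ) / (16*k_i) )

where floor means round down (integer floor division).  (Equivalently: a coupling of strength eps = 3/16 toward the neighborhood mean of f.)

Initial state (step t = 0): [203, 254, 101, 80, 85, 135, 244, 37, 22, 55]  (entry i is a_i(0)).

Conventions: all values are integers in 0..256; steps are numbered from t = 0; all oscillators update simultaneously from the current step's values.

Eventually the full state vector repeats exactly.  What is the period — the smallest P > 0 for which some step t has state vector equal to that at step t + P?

Simulating step by step:
t=0: [203, 254, 101, 80, 85, 135, 244, 37, 22, 55]
t=1: [132, 114, 99, 57, 73, 150, 125, 187, 165, 219]
t=2: [153, 127, 105, 218, 58, 151, 148, 136, 149, 119]
t=3: [150, 152, 111, 134, 228, 150, 151, 152, 148, 149]
t=4: [150, 148, 125, 151, 128, 150, 150, 148, 151, 148]
t=5: [151, 151, 150, 150, 157, 151, 151, 150, 150, 151]
t=6: [150, 150, 150, 150, 148, 150, 150, 150, 150, 149]
t=7: [151, 151, 151, 151, 151, 151, 151, 151, 151, 151]
t=8: [150, 150, 150, 150, 150, 150, 150, 150, 150, 150]
t=9: [151, 151, 151, 151, 151, 151, 151, 151, 151, 151]

Answer: 2
Key observation: The state at step 7, [151, 151, 151, 151, 151, 151, 151, 151, 151, 151], reappears at step 9 — and no state repeats earlier — so the cycle the system enters has period 2.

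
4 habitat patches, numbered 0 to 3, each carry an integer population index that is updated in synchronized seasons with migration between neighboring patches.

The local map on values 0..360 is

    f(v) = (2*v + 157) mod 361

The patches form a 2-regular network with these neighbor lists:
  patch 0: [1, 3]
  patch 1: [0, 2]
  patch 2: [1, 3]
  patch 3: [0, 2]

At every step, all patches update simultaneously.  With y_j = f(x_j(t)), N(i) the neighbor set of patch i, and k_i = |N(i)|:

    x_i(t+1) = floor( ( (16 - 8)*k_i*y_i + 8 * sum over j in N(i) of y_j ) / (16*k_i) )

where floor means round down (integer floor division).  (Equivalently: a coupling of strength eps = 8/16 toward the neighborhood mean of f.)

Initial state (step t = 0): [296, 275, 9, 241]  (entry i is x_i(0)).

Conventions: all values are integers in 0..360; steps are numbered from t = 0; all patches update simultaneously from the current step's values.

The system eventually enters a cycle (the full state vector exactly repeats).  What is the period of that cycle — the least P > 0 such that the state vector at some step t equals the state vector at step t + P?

Answer: 15
Key observation: The state at step 20, [270, 234, 165, 200], reappears at step 35 — and no state repeats earlier — so the cycle the system enters has period 15.

Derivation:
t=0: [296, 275, 9, 241]
t=1: [169, 223, 243, 189]
t=2: [171, 225, 245, 191]
t=3: [175, 229, 249, 195]
t=4: [183, 237, 257, 203]
t=5: [199, 253, 273, 219]
t=6: [231, 285, 305, 251]
t=7: [204, 78, 98, 224]
t=8: [241, 295, 315, 261]
t=9: [224, 98, 118, 244]
t=10: [281, 245, 175, 211]
t=11: [305, 269, 199, 235]
t=12: [172, 226, 247, 192]
t=13: [177, 231, 252, 197]
t=14: [187, 241, 262, 207]
t=15: [207, 261, 282, 227]
t=16: [247, 301, 322, 267]
t=17: [236, 110, 131, 257]
t=18: [215, 89, 110, 236]
t=19: [263, 228, 158, 194]
t=20: [270, 234, 165, 200]
t=21: [283, 247, 178, 213]
t=22: [128, 183, 204, 149]
t=23: [90, 145, 166, 111]
t=24: [194, 159, 90, 125]
t=25: [132, 187, 208, 153]
t=26: [98, 153, 174, 119]
t=27: [210, 175, 106, 141]
t=28: [164, 129, 60, 95]
t=29: [162, 127, 238, 273]
t=30: [158, 123, 234, 269]
t=31: [150, 115, 226, 261]
t=32: [134, 99, 210, 245]
t=33: [192, 247, 268, 213]
t=34: [218, 273, 294, 239]
t=35: [270, 234, 165, 200]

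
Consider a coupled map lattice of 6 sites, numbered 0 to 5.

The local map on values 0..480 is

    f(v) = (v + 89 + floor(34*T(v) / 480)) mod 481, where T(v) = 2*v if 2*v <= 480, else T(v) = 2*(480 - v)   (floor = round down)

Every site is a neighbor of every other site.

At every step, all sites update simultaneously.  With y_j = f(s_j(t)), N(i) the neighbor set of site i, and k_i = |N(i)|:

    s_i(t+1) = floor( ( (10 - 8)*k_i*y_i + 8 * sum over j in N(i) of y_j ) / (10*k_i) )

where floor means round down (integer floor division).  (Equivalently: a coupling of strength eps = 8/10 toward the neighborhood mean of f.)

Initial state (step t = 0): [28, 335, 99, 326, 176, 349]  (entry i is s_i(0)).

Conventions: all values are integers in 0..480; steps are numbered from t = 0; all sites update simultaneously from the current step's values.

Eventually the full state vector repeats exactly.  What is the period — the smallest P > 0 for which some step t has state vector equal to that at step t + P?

Answer: 23
Key observation: The state at step 16, [459, 459, 459, 459, 459, 459], reappears at step 39 — and no state repeats earlier — so the cycle the system enters has period 23.

Derivation:
t=0: [28, 335, 99, 326, 176, 349]
t=1: [316, 329, 319, 328, 323, 329]
t=2: [434, 434, 434, 434, 434, 434]
t=3: [48, 48, 48, 48, 48, 48]
t=4: [143, 143, 143, 143, 143, 143]
t=5: [252, 252, 252, 252, 252, 252]
t=6: [373, 373, 373, 373, 373, 373]
t=7: [477, 477, 477, 477, 477, 477]
t=8: [85, 85, 85, 85, 85, 85]
t=9: [186, 186, 186, 186, 186, 186]
t=10: [301, 301, 301, 301, 301, 301]
t=11: [415, 415, 415, 415, 415, 415]
t=12: [32, 32, 32, 32, 32, 32]
t=13: [125, 125, 125, 125, 125, 125]
t=14: [231, 231, 231, 231, 231, 231]
t=15: [352, 352, 352, 352, 352, 352]
t=16: [459, 459, 459, 459, 459, 459]
t=17: [69, 69, 69, 69, 69, 69]
t=18: [167, 167, 167, 167, 167, 167]
t=19: [279, 279, 279, 279, 279, 279]
t=20: [396, 396, 396, 396, 396, 396]
t=21: [15, 15, 15, 15, 15, 15]
t=22: [106, 106, 106, 106, 106, 106]
t=23: [210, 210, 210, 210, 210, 210]
t=24: [328, 328, 328, 328, 328, 328]
t=25: [438, 438, 438, 438, 438, 438]
t=26: [51, 51, 51, 51, 51, 51]
t=27: [147, 147, 147, 147, 147, 147]
t=28: [256, 256, 256, 256, 256, 256]
t=29: [376, 376, 376, 376, 376, 376]
t=30: [479, 479, 479, 479, 479, 479]
t=31: [87, 87, 87, 87, 87, 87]
t=32: [188, 188, 188, 188, 188, 188]
t=33: [303, 303, 303, 303, 303, 303]
t=34: [417, 417, 417, 417, 417, 417]
t=35: [33, 33, 33, 33, 33, 33]
t=36: [126, 126, 126, 126, 126, 126]
t=37: [232, 232, 232, 232, 232, 232]
t=38: [353, 353, 353, 353, 353, 353]
t=39: [459, 459, 459, 459, 459, 459]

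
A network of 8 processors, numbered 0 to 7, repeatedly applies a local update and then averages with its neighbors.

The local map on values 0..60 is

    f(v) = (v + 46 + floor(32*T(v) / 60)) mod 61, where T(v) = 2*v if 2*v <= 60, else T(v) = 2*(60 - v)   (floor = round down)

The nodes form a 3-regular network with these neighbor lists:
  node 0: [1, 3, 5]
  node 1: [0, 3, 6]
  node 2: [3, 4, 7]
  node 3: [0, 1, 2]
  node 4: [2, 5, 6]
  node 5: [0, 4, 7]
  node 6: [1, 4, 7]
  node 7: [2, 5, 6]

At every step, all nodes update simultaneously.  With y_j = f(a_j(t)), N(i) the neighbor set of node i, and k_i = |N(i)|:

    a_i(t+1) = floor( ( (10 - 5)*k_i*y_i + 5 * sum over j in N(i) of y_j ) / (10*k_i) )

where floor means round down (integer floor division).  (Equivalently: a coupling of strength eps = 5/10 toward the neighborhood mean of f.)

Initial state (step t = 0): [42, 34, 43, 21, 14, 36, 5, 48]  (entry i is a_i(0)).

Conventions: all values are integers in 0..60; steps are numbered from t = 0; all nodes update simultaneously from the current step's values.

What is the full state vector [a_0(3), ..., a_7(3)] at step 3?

Simulating step by step:
t=0: [42, 34, 43, 21, 14, 36, 5, 48]
t=1: [43, 44, 37, 37, 31, 40, 45, 47]
t=2: [46, 46, 45, 46, 46, 45, 45, 45]
t=3: [45, 45, 45, 45, 45, 45, 45, 46]

Answer: [45, 45, 45, 45, 45, 45, 45, 46]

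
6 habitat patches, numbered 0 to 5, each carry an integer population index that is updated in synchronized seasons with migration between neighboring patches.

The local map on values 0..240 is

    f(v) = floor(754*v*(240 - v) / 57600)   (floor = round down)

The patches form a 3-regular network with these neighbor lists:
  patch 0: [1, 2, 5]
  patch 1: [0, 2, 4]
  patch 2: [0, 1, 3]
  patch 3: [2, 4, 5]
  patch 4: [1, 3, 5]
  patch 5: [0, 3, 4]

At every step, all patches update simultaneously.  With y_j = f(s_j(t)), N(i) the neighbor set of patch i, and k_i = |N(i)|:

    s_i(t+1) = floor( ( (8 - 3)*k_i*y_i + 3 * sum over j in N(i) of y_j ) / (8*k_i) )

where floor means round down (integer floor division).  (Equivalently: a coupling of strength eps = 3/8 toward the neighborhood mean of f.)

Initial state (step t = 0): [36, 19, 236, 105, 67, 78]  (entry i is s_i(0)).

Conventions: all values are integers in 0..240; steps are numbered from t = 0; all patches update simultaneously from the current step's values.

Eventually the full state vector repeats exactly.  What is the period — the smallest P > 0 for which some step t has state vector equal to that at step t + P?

Answer: 2
Key observation: The state at step 35, [186, 186, 186, 186, 186, 186], reappears at step 37 — and no state repeats earlier — so the cycle the system enters has period 2.

Derivation:
t=0: [36, 19, 236, 105, 67, 78]
t=1: [88, 66, 49, 156, 144, 157]
t=2: [164, 153, 138, 165, 173, 172]
t=3: [165, 171, 177, 161, 155, 155]
t=4: [159, 156, 150, 164, 169, 169]
t=5: [168, 169, 172, 163, 159, 159]
t=6: [158, 158, 155, 163, 166, 166]
t=7: [168, 168, 170, 164, 161, 161]
t=8: [158, 158, 156, 162, 164, 164]
t=9: [168, 168, 169, 165, 164, 164]
t=10: [158, 158, 157, 161, 162, 162]
t=11: [168, 168, 169, 166, 165, 165]
t=12: [158, 158, 157, 159, 160, 160]
t=13: [168, 168, 169, 168, 167, 167]
t=14: [158, 158, 157, 158, 158, 158]
t=15: [169, 169, 169, 169, 169, 169]
t=16: [157, 157, 157, 157, 157, 157]
t=17: [170, 170, 170, 170, 170, 170]
t=18: [155, 155, 155, 155, 155, 155]
t=19: [172, 172, 172, 172, 172, 172]
t=20: [153, 153, 153, 153, 153, 153]
t=21: [174, 174, 174, 174, 174, 174]
t=22: [150, 150, 150, 150, 150, 150]
t=23: [176, 176, 176, 176, 176, 176]
t=24: [147, 147, 147, 147, 147, 147]
t=25: [178, 178, 178, 178, 178, 178]
t=26: [144, 144, 144, 144, 144, 144]
t=27: [180, 180, 180, 180, 180, 180]
t=28: [141, 141, 141, 141, 141, 141]
t=29: [182, 182, 182, 182, 182, 182]
t=30: [138, 138, 138, 138, 138, 138]
t=31: [184, 184, 184, 184, 184, 184]
t=32: [134, 134, 134, 134, 134, 134]
t=33: [185, 185, 185, 185, 185, 185]
t=34: [133, 133, 133, 133, 133, 133]
t=35: [186, 186, 186, 186, 186, 186]
t=36: [131, 131, 131, 131, 131, 131]
t=37: [186, 186, 186, 186, 186, 186]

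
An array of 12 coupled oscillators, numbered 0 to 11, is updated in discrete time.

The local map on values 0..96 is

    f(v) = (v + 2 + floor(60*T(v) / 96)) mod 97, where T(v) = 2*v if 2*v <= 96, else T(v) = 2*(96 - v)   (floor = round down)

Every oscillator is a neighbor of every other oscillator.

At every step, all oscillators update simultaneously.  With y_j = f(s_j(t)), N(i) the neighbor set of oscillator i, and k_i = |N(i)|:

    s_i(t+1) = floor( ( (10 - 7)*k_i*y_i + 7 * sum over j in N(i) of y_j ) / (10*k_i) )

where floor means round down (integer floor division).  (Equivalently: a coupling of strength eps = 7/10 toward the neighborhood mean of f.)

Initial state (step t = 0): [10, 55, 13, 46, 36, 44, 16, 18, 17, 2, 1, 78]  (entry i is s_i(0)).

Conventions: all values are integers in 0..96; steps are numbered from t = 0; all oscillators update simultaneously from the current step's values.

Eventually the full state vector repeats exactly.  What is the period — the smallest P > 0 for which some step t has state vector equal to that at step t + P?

Simulating step by step:
t=0: [10, 55, 13, 46, 36, 44, 16, 18, 17, 2, 1, 78]
t=1: [24, 21, 26, 20, 38, 19, 27, 28, 28, 20, 19, 20]
t=2: [56, 54, 57, 53, 63, 53, 57, 58, 58, 53, 53, 53]
t=3: [10, 10, 10, 10, 10, 10, 10, 10, 10, 10, 10, 10]
t=4: [24, 24, 24, 24, 24, 24, 24, 24, 24, 24, 24, 24]
t=5: [56, 56, 56, 56, 56, 56, 56, 56, 56, 56, 56, 56]
t=6: [11, 11, 11, 11, 11, 11, 11, 11, 11, 11, 11, 11]
t=7: [26, 26, 26, 26, 26, 26, 26, 26, 26, 26, 26, 26]
t=8: [60, 60, 60, 60, 60, 60, 60, 60, 60, 60, 60, 60]
t=9: [10, 10, 10, 10, 10, 10, 10, 10, 10, 10, 10, 10]

Answer: 6
Key observation: The state at step 3, [10, 10, 10, 10, 10, 10, 10, 10, 10, 10, 10, 10], reappears at step 9 — and no state repeats earlier — so the cycle the system enters has period 6.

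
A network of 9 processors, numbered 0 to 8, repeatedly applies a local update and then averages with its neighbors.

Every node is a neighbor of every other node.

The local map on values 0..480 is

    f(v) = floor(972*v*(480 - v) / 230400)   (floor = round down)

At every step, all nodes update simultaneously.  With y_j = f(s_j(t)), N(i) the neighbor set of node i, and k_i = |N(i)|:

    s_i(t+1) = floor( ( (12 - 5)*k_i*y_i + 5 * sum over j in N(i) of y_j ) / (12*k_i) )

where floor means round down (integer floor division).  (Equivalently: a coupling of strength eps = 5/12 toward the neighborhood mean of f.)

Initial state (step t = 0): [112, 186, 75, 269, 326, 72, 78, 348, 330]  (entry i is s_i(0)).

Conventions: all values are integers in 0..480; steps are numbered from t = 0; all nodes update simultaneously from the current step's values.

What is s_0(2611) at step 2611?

Simulating step by step:
t=0: [112, 186, 75, 269, 326, 72, 78, 348, 330]
t=1: [177, 207, 153, 212, 197, 150, 155, 187, 195]
t=2: [226, 232, 218, 232, 230, 216, 218, 228, 230]
t=3: [241, 241, 240, 241, 241, 240, 240, 241, 241]
t=4: [242, 242, 242, 242, 242, 242, 242, 242, 242]
t=5: [242, 242, 242, 242, 242, 242, 242, 242, 242]

Answer: s_0(2611) = 242
Key observation: The state at step 4, [242, 242, 242, 242, 242, 242, 242, 242, 242], reappears at step 5: the system is in a cycle of period 1 from step 4 on.  Therefore the state at step 2611 equals the state at step 4 + ((2611 - 4) mod 1) = 4, which is [242, 242, 242, 242, 242, 242, 242, 242, 242].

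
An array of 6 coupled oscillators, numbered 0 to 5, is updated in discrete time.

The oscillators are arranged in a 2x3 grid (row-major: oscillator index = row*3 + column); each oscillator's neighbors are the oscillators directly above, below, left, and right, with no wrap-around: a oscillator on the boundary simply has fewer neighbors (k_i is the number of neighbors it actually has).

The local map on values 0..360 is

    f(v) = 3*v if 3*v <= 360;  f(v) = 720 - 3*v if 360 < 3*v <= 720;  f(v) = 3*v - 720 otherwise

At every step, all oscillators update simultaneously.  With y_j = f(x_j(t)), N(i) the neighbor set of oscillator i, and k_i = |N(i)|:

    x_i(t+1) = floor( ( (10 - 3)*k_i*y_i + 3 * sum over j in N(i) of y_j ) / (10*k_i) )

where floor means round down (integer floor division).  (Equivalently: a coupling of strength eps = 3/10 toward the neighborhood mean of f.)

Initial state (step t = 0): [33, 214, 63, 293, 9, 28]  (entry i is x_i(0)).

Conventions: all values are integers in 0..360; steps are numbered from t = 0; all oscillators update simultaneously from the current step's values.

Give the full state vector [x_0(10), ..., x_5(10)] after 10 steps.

Simulating step by step:
t=0: [33, 214, 63, 293, 9, 28]
t=1: [104, 86, 156, 130, 51, 91]
t=2: [306, 252, 256, 300, 193, 251]
t=3: [171, 63, 43, 176, 123, 51]
t=4: [202, 201, 141, 218, 299, 179]
t=5: [107, 140, 252, 89, 160, 199]
t=6: [309, 269, 88, 271, 237, 127]
t=7: [171, 108, 248, 97, 58, 278]
t=8: [237, 267, 82, 260, 194, 109]
t=9: [27, 96, 233, 64, 143, 286]
t=10: [128, 240, 78, 190, 265, 143]

Answer: [128, 240, 78, 190, 265, 143]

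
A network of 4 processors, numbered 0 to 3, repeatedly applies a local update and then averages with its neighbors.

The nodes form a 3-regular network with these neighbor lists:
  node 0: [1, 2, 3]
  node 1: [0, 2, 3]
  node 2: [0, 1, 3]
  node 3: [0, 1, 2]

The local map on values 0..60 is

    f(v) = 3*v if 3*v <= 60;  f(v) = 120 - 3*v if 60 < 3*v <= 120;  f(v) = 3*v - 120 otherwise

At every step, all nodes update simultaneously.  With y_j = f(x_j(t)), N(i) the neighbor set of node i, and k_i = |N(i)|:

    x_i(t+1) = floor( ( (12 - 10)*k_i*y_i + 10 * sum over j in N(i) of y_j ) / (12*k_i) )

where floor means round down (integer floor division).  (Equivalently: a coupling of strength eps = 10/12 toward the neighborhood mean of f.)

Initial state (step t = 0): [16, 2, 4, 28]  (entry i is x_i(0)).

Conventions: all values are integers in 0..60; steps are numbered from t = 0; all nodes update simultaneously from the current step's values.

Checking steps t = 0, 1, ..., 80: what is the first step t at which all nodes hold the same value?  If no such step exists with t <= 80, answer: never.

Answer: 3
Key observation: Synchronization is absorbing here: once all nodes are equal they stay equal, and step 3 is the first all-equal step.

Derivation:
t=0: [16, 2, 4, 28]  (not all equal)
t=1: [23, 27, 27, 24]  (not all equal)
t=2: [43, 44, 44, 43]  (not all equal)
t=3: [10, 10, 10, 10]  (all equal)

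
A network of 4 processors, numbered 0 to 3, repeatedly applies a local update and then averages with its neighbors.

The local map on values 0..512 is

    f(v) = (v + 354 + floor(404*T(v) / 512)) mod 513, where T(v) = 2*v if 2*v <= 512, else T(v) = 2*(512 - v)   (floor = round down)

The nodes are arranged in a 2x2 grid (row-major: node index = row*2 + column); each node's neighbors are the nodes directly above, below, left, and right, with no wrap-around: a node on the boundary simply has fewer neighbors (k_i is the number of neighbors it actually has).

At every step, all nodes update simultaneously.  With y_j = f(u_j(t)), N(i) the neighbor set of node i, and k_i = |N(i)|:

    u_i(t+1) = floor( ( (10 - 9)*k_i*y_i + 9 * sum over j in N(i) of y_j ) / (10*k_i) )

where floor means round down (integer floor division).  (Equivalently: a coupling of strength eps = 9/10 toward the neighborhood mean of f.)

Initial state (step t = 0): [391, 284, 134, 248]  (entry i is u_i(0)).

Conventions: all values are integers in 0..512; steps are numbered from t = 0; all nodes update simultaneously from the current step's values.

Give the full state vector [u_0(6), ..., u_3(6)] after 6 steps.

Answer: [411, 413, 413, 411]

Derivation:
t=0: [391, 284, 134, 248]
t=1: [343, 454, 424, 349]
t=2: [400, 442, 443, 399]
t=3: [394, 415, 414, 395]
t=4: [410, 419, 419, 410]
t=5: [406, 410, 410, 406]
t=6: [411, 413, 413, 411]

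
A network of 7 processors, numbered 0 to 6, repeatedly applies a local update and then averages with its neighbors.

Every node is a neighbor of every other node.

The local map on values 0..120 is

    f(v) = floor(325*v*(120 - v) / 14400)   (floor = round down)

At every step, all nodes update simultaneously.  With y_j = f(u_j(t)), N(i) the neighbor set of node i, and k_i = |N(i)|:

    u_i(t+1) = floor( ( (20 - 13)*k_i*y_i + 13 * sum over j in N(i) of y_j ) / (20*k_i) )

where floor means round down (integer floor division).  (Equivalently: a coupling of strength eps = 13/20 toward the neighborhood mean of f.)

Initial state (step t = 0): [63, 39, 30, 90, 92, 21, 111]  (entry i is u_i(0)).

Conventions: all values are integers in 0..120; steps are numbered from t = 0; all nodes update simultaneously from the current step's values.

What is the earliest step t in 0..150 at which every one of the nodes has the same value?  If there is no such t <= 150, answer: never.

Simulating step by step:
t=0: [63, 39, 30, 90, 92, 21, 111]  (not all equal)
t=1: [62, 60, 57, 57, 57, 54, 48]  (not all equal)
t=2: [80, 80, 80, 80, 80, 80, 79]  (not all equal)
t=3: [72, 72, 72, 72, 72, 72, 72]  (all equal)

Answer: 3
Key observation: Synchronization is absorbing here: once all nodes are equal they stay equal, and step 3 is the first all-equal step.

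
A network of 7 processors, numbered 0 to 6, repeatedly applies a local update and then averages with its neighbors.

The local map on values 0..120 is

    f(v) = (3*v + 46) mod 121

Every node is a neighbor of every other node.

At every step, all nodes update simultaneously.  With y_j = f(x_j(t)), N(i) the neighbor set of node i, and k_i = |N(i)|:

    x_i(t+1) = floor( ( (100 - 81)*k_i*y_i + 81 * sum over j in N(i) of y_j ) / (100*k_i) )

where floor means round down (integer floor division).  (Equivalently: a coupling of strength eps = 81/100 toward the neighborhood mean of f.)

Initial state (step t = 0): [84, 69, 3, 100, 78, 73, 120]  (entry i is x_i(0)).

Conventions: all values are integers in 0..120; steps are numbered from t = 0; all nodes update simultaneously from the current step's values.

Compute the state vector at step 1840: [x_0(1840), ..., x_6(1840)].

Answer: [27, 27, 27, 27, 27, 27, 27]
Key observation: The state at step 3, [117, 117, 117, 117, 117, 117, 117], reappears at step 8: the system is in a cycle of period 5 from step 3 on.  Therefore the state at step 1840 equals the state at step 3 + ((1840 - 3) mod 5) = 5, which is [27, 27, 27, 27, 27, 27, 27].

Derivation:
t=0: [84, 69, 3, 100, 78, 73, 120]
t=1: [47, 45, 47, 50, 46, 45, 46]
t=2: [64, 64, 64, 65, 64, 64, 64]
t=3: [117, 117, 117, 117, 117, 117, 117]
t=4: [34, 34, 34, 34, 34, 34, 34]
t=5: [27, 27, 27, 27, 27, 27, 27]
t=6: [6, 6, 6, 6, 6, 6, 6]
t=7: [64, 64, 64, 64, 64, 64, 64]
t=8: [117, 117, 117, 117, 117, 117, 117]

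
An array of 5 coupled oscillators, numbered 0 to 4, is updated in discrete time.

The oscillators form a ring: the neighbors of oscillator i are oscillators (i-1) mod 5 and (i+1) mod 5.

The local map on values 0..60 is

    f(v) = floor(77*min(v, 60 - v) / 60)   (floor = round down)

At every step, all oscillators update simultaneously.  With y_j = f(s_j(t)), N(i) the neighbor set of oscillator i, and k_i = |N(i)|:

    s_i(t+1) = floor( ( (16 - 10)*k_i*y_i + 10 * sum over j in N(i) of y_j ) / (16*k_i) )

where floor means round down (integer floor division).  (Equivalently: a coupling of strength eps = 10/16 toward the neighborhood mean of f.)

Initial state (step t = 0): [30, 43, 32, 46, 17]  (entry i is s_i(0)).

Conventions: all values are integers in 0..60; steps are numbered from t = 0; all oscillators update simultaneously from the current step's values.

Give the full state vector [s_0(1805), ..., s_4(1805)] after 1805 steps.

Answer: [37, 37, 37, 37, 37]
Key observation: The state at step 9, [37, 37, 37, 37, 37], reappears at step 11: the system is in a cycle of period 2 from step 9 on.  Therefore the state at step 1805 equals the state at step 9 + ((1805 - 9) mod 2) = 9, which is [37, 37, 37, 37, 37].

Derivation:
t=0: [30, 43, 32, 46, 17]
t=1: [27, 30, 25, 23, 25]
t=2: [34, 34, 32, 30, 31]
t=3: [34, 33, 35, 36, 36]
t=4: [32, 33, 32, 30, 30]
t=5: [35, 34, 35, 37, 37]
t=6: [31, 32, 31, 29, 29]
t=7: [36, 36, 36, 37, 37]
t=8: [29, 30, 29, 29, 29]
t=9: [37, 37, 37, 37, 37]
t=10: [29, 29, 29, 29, 29]
t=11: [37, 37, 37, 37, 37]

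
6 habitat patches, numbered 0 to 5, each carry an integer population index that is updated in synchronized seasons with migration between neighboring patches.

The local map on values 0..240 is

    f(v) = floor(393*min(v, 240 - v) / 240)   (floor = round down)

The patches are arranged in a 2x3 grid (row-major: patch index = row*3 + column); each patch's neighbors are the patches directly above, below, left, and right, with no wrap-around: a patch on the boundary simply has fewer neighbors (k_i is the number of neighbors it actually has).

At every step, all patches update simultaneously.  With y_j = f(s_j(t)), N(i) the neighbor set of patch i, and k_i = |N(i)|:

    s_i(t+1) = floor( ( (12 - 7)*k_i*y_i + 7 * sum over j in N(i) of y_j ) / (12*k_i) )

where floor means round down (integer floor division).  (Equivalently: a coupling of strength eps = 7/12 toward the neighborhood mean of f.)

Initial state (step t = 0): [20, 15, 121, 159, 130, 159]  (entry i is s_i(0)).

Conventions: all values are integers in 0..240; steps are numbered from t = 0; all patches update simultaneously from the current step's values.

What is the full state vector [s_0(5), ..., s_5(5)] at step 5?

Answer: [139, 132, 124, 132, 123, 118]

Derivation:
t=0: [20, 15, 121, 159, 130, 159]
t=1: [58, 88, 126, 116, 131, 164]
t=2: [136, 149, 155, 158, 163, 157]
t=3: [153, 146, 140, 142, 133, 133]
t=4: [150, 157, 163, 159, 167, 171]
t=5: [139, 132, 124, 132, 123, 118]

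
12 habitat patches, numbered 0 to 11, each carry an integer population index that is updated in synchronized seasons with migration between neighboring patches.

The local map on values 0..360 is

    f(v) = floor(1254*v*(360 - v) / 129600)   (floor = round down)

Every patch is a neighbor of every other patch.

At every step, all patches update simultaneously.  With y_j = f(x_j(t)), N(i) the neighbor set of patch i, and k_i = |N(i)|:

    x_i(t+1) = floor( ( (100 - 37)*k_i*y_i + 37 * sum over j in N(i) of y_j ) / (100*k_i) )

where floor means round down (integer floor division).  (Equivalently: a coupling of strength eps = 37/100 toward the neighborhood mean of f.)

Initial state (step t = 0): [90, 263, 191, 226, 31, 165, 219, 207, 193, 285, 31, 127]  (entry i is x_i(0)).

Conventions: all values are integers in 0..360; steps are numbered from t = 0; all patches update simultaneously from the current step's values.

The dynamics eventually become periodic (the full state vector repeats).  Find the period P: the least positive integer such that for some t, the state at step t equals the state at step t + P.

Answer: 4
Key observation: The state at step 17, [313, 313, 313, 313, 313, 313, 313, 313, 313, 313, 313, 313], reappears at step 21 — and no state repeats earlier — so the cycle the system enters has period 4.

Derivation:
t=0: [90, 263, 191, 226, 31, 165, 219, 207, 193, 285, 31, 127]
t=1: [241, 247, 286, 275, 159, 286, 278, 283, 286, 223, 159, 271]
t=2: [264, 260, 221, 234, 283, 221, 230, 224, 221, 275, 283, 238]
t=3: [253, 256, 284, 276, 232, 284, 279, 282, 284, 241, 232, 273]
t=4: [252, 250, 220, 230, 267, 220, 226, 223, 220, 261, 267, 233]
t=5: [268, 270, 289, 283, 254, 289, 286, 287, 289, 260, 254, 282]
t=6: [231, 229, 207, 214, 244, 207, 211, 210, 207, 239, 244, 216]
t=7: [290, 291, 301, 298, 281, 301, 300, 300, 301, 285, 281, 297]
t=8: [192, 191, 177, 181, 203, 177, 179, 179, 177, 198, 203, 183]
t=9: [311, 311, 312, 312, 309, 312, 312, 312, 312, 310, 309, 312]
t=10: [146, 146, 144, 144, 149, 144, 144, 144, 144, 147, 149, 144]
t=11: [301, 301, 300, 300, 302, 300, 300, 300, 300, 301, 302, 300]
t=12: [171, 171, 173, 173, 170, 173, 173, 173, 173, 171, 170, 173]
t=13: [312, 312, 312, 312, 312, 312, 312, 312, 312, 312, 312, 312]
t=14: [144, 144, 144, 144, 144, 144, 144, 144, 144, 144, 144, 144]
t=15: [300, 300, 300, 300, 300, 300, 300, 300, 300, 300, 300, 300]
t=16: [174, 174, 174, 174, 174, 174, 174, 174, 174, 174, 174, 174]
t=17: [313, 313, 313, 313, 313, 313, 313, 313, 313, 313, 313, 313]
t=18: [142, 142, 142, 142, 142, 142, 142, 142, 142, 142, 142, 142]
t=19: [299, 299, 299, 299, 299, 299, 299, 299, 299, 299, 299, 299]
t=20: [176, 176, 176, 176, 176, 176, 176, 176, 176, 176, 176, 176]
t=21: [313, 313, 313, 313, 313, 313, 313, 313, 313, 313, 313, 313]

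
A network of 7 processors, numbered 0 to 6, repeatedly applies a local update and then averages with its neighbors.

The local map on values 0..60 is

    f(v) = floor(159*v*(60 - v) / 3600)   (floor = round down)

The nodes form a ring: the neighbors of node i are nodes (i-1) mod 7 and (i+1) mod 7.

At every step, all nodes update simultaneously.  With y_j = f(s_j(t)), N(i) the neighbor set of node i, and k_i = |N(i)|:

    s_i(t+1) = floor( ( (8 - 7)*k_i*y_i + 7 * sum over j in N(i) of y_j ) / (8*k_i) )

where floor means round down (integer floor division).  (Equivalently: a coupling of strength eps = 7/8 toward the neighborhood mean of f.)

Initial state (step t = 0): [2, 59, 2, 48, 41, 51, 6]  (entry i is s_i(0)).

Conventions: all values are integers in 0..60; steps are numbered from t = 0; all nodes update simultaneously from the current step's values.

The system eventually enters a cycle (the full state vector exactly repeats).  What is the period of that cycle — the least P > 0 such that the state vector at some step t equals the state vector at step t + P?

Answer: 2
Key observation: The state at step 5, [36, 36, 36, 37, 37, 37, 37], reappears at step 7 — and no state repeats earlier — so the cycle the system enters has period 2.

Derivation:
t=0: [2, 59, 2, 48, 41, 51, 6]
t=1: [7, 4, 12, 20, 23, 23, 12]
t=2: [16, 19, 22, 31, 36, 31, 26]
t=3: [35, 33, 36, 37, 38, 38, 35]
t=4: [38, 38, 38, 37, 36, 36, 37]
t=5: [36, 36, 36, 37, 37, 37, 37]
t=6: [37, 38, 37, 37, 37, 37, 37]
t=7: [36, 36, 36, 37, 37, 37, 37]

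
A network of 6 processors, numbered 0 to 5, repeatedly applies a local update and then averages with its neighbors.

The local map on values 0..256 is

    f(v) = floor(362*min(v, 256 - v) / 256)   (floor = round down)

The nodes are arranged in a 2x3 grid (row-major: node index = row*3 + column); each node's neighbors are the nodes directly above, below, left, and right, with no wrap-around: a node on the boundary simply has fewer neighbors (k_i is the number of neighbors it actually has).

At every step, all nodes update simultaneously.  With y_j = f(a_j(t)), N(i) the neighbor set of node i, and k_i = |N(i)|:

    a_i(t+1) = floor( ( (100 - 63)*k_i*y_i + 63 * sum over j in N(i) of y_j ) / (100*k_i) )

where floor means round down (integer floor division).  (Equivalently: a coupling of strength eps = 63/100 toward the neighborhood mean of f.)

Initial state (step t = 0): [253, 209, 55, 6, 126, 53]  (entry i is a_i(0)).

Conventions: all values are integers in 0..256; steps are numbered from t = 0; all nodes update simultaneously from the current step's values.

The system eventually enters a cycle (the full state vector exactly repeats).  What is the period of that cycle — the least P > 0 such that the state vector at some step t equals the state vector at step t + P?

Answer: 4
Key observation: The state at step 33, [171, 170, 169, 171, 170, 169], reappears at step 37 — and no state repeats earlier — so the cycle the system enters has period 4.

Derivation:
t=0: [253, 209, 55, 6, 126, 53]
t=1: [24, 78, 72, 60, 96, 107]
t=2: [73, 97, 119, 84, 122, 130]
t=3: [118, 143, 161, 130, 154, 172]
t=4: [167, 152, 136, 163, 148, 131]
t=5: [133, 148, 164, 135, 151, 166]
t=6: [165, 150, 135, 164, 149, 134]
t=7: [135, 149, 164, 135, 150, 165]
t=8: [164, 150, 135, 164, 149, 135]
t=9: [135, 150, 164, 136, 150, 164]
t=10: [163, 149, 135, 163, 149, 135]
t=11: [137, 151, 164, 137, 151, 164]
t=12: [161, 148, 135, 161, 148, 135]
t=13: [139, 152, 165, 139, 152, 165]
t=14: [159, 146, 133, 159, 146, 133]
t=15: [142, 155, 167, 142, 155, 167]
t=16: [155, 142, 130, 155, 142, 130]
t=17: [147, 160, 172, 147, 160, 172]
t=18: [148, 135, 123, 148, 135, 123]
t=19: [157, 167, 172, 157, 167, 172]
t=20: [134, 126, 120, 134, 126, 120]
t=21: [173, 174, 171, 173, 174, 171]
t=22: [116, 116, 118, 116, 116, 118]
t=23: [164, 164, 165, 164, 164, 165]
t=24: [130, 129, 128, 130, 129, 128]
t=25: [178, 179, 180, 178, 179, 180]
t=26: [109, 108, 107, 109, 108, 107]
t=27: [153, 152, 151, 153, 152, 151]
t=28: [145, 146, 147, 145, 146, 147]
t=29: [155, 155, 154, 155, 155, 154]
t=30: [142, 142, 143, 142, 142, 143]
t=31: [161, 160, 159, 161, 160, 159]
t=32: [134, 135, 136, 134, 135, 136]
t=33: [171, 170, 169, 171, 170, 169]
t=34: [120, 121, 122, 120, 121, 122]
t=35: [169, 170, 171, 169, 170, 171]
t=36: [122, 121, 120, 122, 121, 120]
t=37: [171, 170, 169, 171, 170, 169]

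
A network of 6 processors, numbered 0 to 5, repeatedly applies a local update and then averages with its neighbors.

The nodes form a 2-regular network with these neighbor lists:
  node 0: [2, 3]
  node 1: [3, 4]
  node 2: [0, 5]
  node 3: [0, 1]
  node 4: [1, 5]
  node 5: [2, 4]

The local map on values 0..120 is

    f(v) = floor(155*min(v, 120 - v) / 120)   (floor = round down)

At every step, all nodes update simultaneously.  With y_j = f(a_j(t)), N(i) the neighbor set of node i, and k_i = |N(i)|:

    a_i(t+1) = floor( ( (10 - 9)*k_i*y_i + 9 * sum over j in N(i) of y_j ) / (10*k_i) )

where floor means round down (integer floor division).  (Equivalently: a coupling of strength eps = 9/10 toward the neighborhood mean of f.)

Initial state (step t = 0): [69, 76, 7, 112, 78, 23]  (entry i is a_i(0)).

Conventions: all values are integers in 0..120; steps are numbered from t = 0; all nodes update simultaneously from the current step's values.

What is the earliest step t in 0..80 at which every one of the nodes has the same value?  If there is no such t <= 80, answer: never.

Simulating step by step:
t=0: [69, 76, 7, 112, 78, 23]  (not all equal)
t=1: [15, 34, 43, 55, 43, 31]  (not all equal)
t=2: [58, 61, 32, 35, 42, 53]  (not all equal)
t=3: [46, 52, 68, 72, 70, 49]  (not all equal)
t=4: [63, 63, 61, 62, 64, 65]  (not all equal)
t=5: [74, 73, 72, 73, 72, 73]  (not all equal)
t=6: [60, 60, 59, 59, 60, 61]  (not all equal)
t=7: [76, 76, 76, 76, 76, 76]  (all equal)

Answer: 7
Key observation: Synchronization is absorbing here: once all nodes are equal they stay equal, and step 7 is the first all-equal step.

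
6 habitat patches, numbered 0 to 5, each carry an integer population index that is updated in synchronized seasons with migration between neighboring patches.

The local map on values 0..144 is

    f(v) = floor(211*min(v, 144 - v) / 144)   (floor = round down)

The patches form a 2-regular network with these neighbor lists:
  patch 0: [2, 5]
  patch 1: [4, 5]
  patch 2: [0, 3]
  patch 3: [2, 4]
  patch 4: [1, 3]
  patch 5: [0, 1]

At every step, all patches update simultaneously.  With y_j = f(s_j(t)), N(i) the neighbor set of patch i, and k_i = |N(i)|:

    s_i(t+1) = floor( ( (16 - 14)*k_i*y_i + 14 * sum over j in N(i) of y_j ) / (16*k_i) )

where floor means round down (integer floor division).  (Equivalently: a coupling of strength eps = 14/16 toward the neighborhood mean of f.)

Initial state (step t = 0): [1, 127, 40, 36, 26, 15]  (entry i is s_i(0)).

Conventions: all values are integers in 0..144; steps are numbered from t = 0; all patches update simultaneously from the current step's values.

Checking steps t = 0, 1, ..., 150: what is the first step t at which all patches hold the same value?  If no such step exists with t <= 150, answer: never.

Simulating step by step:
t=0: [1, 127, 40, 36, 26, 15]  (not all equal)
t=1: [34, 28, 30, 48, 38, 13]  (not all equal)
t=2: [33, 37, 57, 51, 55, 41]  (not all equal)
t=3: [68, 68, 63, 80, 66, 52]  (not all equal)
t=4: [85, 87, 95, 93, 96, 96]  (not all equal)
t=5: [72, 71, 78, 70, 77, 82]  (not all equal)
t=6: [94, 95, 102, 97, 102, 102]  (not all equal)
t=7: [62, 62, 69, 61, 68, 70]  (not all equal)
t=8: [100, 99, 90, 98, 90, 91]  (not all equal)
t=9: [76, 76, 67, 77, 67, 66]  (not all equal)
t=10: [97, 97, 98, 98, 98, 98]  (not all equal)
t=11: [67, 67, 67, 67, 67, 67]  (all equal)

Answer: 11
Key observation: Synchronization is absorbing here: once all patches are equal they stay equal, and step 11 is the first all-equal step.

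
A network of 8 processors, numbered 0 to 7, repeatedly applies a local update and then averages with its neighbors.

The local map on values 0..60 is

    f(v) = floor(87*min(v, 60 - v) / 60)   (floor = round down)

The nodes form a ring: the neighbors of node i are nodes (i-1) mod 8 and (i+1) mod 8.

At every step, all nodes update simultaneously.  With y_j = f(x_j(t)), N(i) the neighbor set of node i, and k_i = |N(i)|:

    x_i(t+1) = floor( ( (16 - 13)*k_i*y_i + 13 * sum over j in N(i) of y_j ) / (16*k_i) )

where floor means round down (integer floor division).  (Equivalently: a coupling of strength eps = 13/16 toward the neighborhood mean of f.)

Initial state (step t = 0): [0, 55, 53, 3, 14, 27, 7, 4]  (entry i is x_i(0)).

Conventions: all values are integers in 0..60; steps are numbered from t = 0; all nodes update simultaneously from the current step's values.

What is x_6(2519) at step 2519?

Answer: x_6(2519) = 30
Key observation: The state at step 10, [37, 37, 37, 37, 37, 37, 37, 37], reappears at step 17: the system is in a cycle of period 7 from step 10 on.  Therefore the state at step 2519 equals the state at step 10 + ((2519 - 10) mod 7) = 13, which is [30, 30, 30, 30, 30, 30, 30, 30].

Derivation:
t=0: [0, 55, 53, 3, 14, 27, 7, 4]
t=1: [4, 5, 6, 12, 21, 19, 19, 5]
t=2: [6, 6, 11, 18, 23, 28, 18, 14]
t=3: [12, 10, 16, 24, 33, 31, 29, 17]
t=4: [18, 18, 23, 31, 38, 40, 34, 28]
t=5: [31, 28, 33, 33, 34, 33, 34, 33]
t=6: [39, 40, 39, 38, 38, 37, 38, 39]
t=7: [29, 29, 30, 30, 31, 31, 31, 30]
t=8: [42, 42, 42, 42, 42, 42, 42, 42]
t=9: [26, 26, 26, 26, 26, 26, 26, 26]
t=10: [37, 37, 37, 37, 37, 37, 37, 37]
t=11: [33, 33, 33, 33, 33, 33, 33, 33]
t=12: [39, 39, 39, 39, 39, 39, 39, 39]
t=13: [30, 30, 30, 30, 30, 30, 30, 30]
t=14: [43, 43, 43, 43, 43, 43, 43, 43]
t=15: [24, 24, 24, 24, 24, 24, 24, 24]
t=16: [34, 34, 34, 34, 34, 34, 34, 34]
t=17: [37, 37, 37, 37, 37, 37, 37, 37]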